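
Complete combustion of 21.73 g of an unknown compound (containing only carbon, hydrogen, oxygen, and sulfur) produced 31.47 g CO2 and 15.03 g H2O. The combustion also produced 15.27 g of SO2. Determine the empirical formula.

mol C = 31.47 / 44.01 = 0.7151; mass C = 0.7151 × 12.01 = 8.588 g
mol H = 2 × (15.03 / 18.02) = 1.668; mass H = 1.668 × 1.008 = 1.681 g
mol S = 15.27 / 64.07 = 0.2383; mass S = 7.643 g
mass O = 21.73 − (17.91) = 3.817 g → mol O = 0.2386
Divide by the smallest (0.2383 mol S): C 3.000, H 6.999, O 1.001, S 1.000
→ C3H7OS

C3H7OS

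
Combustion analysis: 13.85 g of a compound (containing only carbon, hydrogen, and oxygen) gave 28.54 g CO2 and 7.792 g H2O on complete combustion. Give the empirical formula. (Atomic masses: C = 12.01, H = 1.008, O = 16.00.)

mol C = 28.54 / 44.01 = 0.6485; mass C = 0.6485 × 12.01 = 7.788 g
mol H = 2 × (7.792 / 18.02) = 0.8648; mass H = 0.8648 × 1.008 = 0.8717 g
mass O = 13.85 − (8.660) = 5.190 g → mol O = 0.3244
Smallest is O at 0.3244 mol; normalising gives C 1.999, H 2.666, O 1.000
×3: C 6.00, H 8.00, O 3.00 → C6H8O3

C6H8O3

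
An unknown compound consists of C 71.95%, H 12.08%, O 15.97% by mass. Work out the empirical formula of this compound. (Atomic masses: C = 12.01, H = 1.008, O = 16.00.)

C6H12O

Assume 100 g: 71.95 g C, 12.08 g H, 15.97 g O.
Moles — C: 71.95 / 12.01 = 5.991 mol; H: 12.08 / 1.008 = 11.98 mol; O: 15.97 / 16.00 = 0.9981 mol
Divide by the smallest (0.9981 mol O): C 6.002, H 12.007, O 1.000
Ratio ≈ 6:12:1, so the empirical formula is C6H12O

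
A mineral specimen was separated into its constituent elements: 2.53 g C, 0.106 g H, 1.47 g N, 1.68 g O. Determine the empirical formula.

C2HNO

C: 2.53 g ÷ 12.01 g/mol = 0.2107 mol
H: 0.106 g ÷ 1.008 g/mol = 0.1052 mol
N: 1.47 g ÷ 14.01 g/mol = 0.1049 mol
O: 1.68 g ÷ 16.00 g/mol = 0.105 mol
Divide by the smallest (0.1049 mol N): C 2.008, H 1.002, N 1.000, O 1.001
→ C2HNO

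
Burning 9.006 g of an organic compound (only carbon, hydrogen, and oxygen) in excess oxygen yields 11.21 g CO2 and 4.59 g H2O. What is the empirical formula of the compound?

C3H6O4

mol C = 11.21 / 44.01 = 0.2547; mass C = 0.2547 × 12.01 = 3.059 g
mol H = 2 × (4.59 / 18.02) = 0.5094; mass H = 0.5094 × 1.008 = 0.5135 g
mass O = 9.006 − (3.573) = 5.433 g → mol O = 0.3396
Divide by the smallest (0.2547 mol C): C 1.000, H 2.000, O 1.333
Scaling by 3: C 3.00, H 6.00, O 4.00 → C3H6O4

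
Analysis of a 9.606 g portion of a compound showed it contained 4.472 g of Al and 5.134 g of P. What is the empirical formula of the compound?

Moles — Al: 4.472 / 26.98 = 0.1658 mol; P: 5.134 / 30.97 = 0.1658 mol
Ratios (÷ 0.1658): Al 1.000, P 1.000
Ratio ≈ 1:1, so the empirical formula is AlP

AlP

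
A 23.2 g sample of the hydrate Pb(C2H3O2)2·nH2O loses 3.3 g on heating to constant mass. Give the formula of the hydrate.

Pb(C2H3O2)2·3H2O

Mass of anhydrous Pb(C2H3O2)2 = 23.2 − 3.3 = 19.9 g
mol H2O = 3.3 / 18.02 = 0.1831
Molar mass of Pb(C2H3O2)2 = 325.29 g/mol → mol Pb(C2H3O2)2 = 19.9 / 325.29 = 0.06118
n = 0.1831 / 0.06118 = 2.99 ≈ 3 → Pb(C2H3O2)2·3H2O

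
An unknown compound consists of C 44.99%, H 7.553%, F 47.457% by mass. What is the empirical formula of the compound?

Assume 100 g: 44.99 g C, 7.553 g H, 47.457 g F.
Moles — C: 44.99 / 12.01 = 3.746 mol; H: 7.553 / 1.008 = 7.493 mol; F: 47.457 / 19.00 = 2.498 mol
Divide by the smallest (2.498 mol F): C 1.500, H 3.000, F 1.000
Multiply by 2: C 3.00, H 6.00, F 2.00 → C3H6F2

C3H6F2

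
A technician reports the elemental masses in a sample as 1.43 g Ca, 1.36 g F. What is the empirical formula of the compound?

Moles — Ca: 1.43 / 40.08 = 0.03568 mol; F: 1.36 / 19.00 = 0.07158 mol
Smallest is Ca at 0.03568 mol; normalising gives Ca 1.000, F 2.006
→ CaF2

CaF2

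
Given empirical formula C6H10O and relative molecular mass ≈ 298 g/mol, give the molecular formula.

Empirical-formula mass = 98.14 g/mol
n = 298 / 98.14 = 3.04 ≈ 3
Molecular formula = (C6H10O)3 = C18H30O3

C18H30O3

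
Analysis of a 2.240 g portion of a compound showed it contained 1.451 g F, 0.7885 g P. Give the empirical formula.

F: 1.451 g ÷ 19.00 g/mol = 0.07637 mol
P: 0.7885 g ÷ 30.97 g/mol = 0.02546 mol
Divide by the smallest (0.02546 mol P): F 3.000, P 1.000
→ F3P

F3P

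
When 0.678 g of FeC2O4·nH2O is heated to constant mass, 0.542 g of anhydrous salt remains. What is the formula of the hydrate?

FeC2O4·2H2O

Mass of water lost = 0.678 − 0.542 = 0.136 g → 0.136 / 18.02 = 0.007547 mol H2O
Molar mass of FeC2O4 = 143.87 g/mol → mol FeC2O4 = 0.542 / 143.87 = 0.003767
n = 0.007547 / 0.003767 = 2.00 ≈ 2 → FeC2O4·2H2O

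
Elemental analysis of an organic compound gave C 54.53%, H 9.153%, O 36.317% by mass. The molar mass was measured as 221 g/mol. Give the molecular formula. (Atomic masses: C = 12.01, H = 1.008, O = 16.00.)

C10H20O5

Assume 100 g: 54.53 g C, 9.153 g H, 36.317 g O.
Moles — C: 54.53 / 12.01 = 4.54 mol; H: 9.153 / 1.008 = 9.08 mol; O: 36.317 / 16.00 = 2.27 mol
Divide by the smallest (2.27 mol O): C 2.000, H 4.000, O 1.000
≈ 2:4:1 → C2H4O
Empirical-formula mass = 44.05 g/mol
n = 221 / 44.05 = 5.02 ≈ 5
Molecular formula = (C2H4O)×5 = C10H20O5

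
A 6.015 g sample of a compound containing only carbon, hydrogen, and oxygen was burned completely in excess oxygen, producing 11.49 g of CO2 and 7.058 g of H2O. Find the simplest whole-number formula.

C2H6O

mol C = 11.49 / 44.01 = 0.2611; mass C = 0.2611 × 12.01 = 3.136 g
mol H = 2 × (7.058 / 18.02) = 0.7834; mass H = 0.7834 × 1.008 = 0.7896 g
mass O = 6.015 − (3.925) = 2.090 g → mol O = 0.1306
Divide by the smallest (0.1306 mol O): C 1.999, H 5.997, O 1.000
Ratio ≈ 2:6:1, so the empirical formula is C2H6O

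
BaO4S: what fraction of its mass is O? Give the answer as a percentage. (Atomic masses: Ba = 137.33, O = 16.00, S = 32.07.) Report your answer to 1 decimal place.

27.4%

Molar mass = 1(137.33) + 4(16.00) + 1(32.07) = 233.400 g/mol
Mass of O per mole = 4 × 16.00 = 64.000 g
% O = 64.000 / 233.400 × 100 = 27.4%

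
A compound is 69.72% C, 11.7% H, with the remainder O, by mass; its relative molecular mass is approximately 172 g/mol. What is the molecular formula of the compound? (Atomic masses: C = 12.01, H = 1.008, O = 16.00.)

Assume 100 g: 69.72 g C, 11.7 g H, 18.58 g O.
Moles — C: 69.72 / 12.01 = 5.805 mol; H: 11.7 / 1.008 = 11.61 mol; O: 18.58 / 16.00 = 1.161 mol
Smallest is O at 1.161 mol; normalising gives C 4.999, H 9.995, O 1.000
≈ 5:10:1 → C5H10O
Empirical-formula mass = 86.13 g/mol
n = 172 / 86.13 = 2.00 ≈ 2
Molecular formula = (C5H10O)×2 = C10H20O2

C10H20O2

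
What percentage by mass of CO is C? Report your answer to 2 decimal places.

42.88%

Molar mass = 1(12.01) + 1(16.00) = 28.010 g/mol
Mass of C per mole = 1 × 12.01 = 12.010 g
% C = 12.010 / 28.010 × 100 = 42.88%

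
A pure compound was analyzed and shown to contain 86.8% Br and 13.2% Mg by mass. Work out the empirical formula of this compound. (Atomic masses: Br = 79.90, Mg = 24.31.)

Br2Mg

Assume 100 g: 86.8 g Br, 13.2 g Mg.
n(Br) = 86.8/79.90 = 1.086, n(Mg) = 13.2/24.31 = 0.543
Smallest is Mg at 0.543 mol; normalising gives Br 2.001, Mg 1.000
Ratio ≈ 2:1, so the empirical formula is Br2Mg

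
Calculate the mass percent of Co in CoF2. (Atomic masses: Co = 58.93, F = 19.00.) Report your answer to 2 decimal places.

Molar mass = 1(58.93) + 2(19.00) = 96.930 g/mol
Mass of Co per mole = 1 × 58.93 = 58.930 g
% Co = 58.930 / 96.930 × 100 = 60.80%

60.80%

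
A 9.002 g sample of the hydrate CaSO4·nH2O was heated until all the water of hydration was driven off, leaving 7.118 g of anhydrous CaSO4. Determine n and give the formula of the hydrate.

Mass of water lost = 9.002 − 7.118 = 1.884 g → 1.884 / 18.02 = 0.1046 mol H2O
Molar mass of CaSO4 = 136.15 g/mol → mol CaSO4 = 7.118 / 136.15 = 0.05228
n = 0.1046 / 0.05228 = 2.00 ≈ 2 → CaSO4·2H2O

CaSO4·2H2O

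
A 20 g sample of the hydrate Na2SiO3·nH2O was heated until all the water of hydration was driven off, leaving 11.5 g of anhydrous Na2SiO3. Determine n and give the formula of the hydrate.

Mass of water lost = 20 − 11.5 = 8.5 g → 8.5 / 18.02 = 0.4717 mol H2O
Molar mass of Na2SiO3 = 122.07 g/mol → mol Na2SiO3 = 11.5 / 122.07 = 0.09421
n = 0.4717 / 0.09421 = 5.01 ≈ 5 → Na2SiO3·5H2O

Na2SiO3·5H2O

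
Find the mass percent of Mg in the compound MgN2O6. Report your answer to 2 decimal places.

Molar mass = 1(24.31) + 2(14.01) + 6(16.00) = 148.330 g/mol
Mass of Mg per mole = 1 × 24.31 = 24.310 g
% Mg = 24.310 / 148.330 × 100 = 16.39%

16.39%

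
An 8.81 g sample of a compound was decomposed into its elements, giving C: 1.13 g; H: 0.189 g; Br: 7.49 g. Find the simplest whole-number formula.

C: 1.13 g ÷ 12.01 g/mol = 0.09409 mol
H: 0.189 g ÷ 1.008 g/mol = 0.1875 mol
Br: 7.49 g ÷ 79.90 g/mol = 0.09374 mol
Ratios (÷ 0.09374): C 1.004, H 2.000, Br 1.000
≈ 1:2:1 → CH2Br

CH2Br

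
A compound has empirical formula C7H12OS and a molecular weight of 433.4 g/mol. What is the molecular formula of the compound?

C21H36O3S3

Empirical-formula mass = 144.24 g/mol
n = 433.4 / 144.24 = 3.00 ≈ 3
Molecular formula = (C7H12OS)3 = C21H36O3S3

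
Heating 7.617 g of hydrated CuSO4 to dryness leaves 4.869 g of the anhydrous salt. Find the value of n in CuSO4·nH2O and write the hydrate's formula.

CuSO4·5H2O

Mass of water lost = 7.617 − 4.869 = 2.748 g → 2.748 / 18.02 = 0.1525 mol H2O
Molar mass of CuSO4 = 159.62 g/mol → mol CuSO4 = 4.869 / 159.62 = 0.0305
n = 0.1525 / 0.0305 = 5.00 ≈ 5 → CuSO4·5H2O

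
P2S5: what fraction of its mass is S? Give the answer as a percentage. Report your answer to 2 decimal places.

72.14%

Molar mass = 2(30.97) + 5(32.07) = 222.290 g/mol
Mass of S per mole = 5 × 32.07 = 160.350 g
% S = 160.350 / 222.290 × 100 = 72.14%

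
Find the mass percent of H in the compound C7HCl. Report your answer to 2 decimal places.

Molar mass = 7(12.01) + 1(1.008) + 1(35.45) = 120.528 g/mol
Mass of H per mole = 1 × 1.008 = 1.008 g
% H = 1.008 / 120.528 × 100 = 0.84%

0.84%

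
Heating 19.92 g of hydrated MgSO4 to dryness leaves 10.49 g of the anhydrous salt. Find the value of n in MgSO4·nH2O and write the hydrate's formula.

MgSO4·6H2O

Mass of water lost = 19.92 − 10.49 = 9.43 g → 9.43 / 18.02 = 0.5233 mol H2O
Molar mass of MgSO4 = 120.38 g/mol → mol MgSO4 = 10.49 / 120.38 = 0.08714
n = 0.5233 / 0.08714 = 6.01 ≈ 6 → MgSO4·6H2O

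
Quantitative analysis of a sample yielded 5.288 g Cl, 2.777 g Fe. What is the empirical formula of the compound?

Cl: 5.288 g ÷ 35.45 g/mol = 0.1492 mol
Fe: 2.777 g ÷ 55.85 g/mol = 0.04972 mol
Smallest is Fe at 0.04972 mol; normalising gives Cl 3.000, Fe 1.000
≈ 3:1 → Cl3Fe

Cl3Fe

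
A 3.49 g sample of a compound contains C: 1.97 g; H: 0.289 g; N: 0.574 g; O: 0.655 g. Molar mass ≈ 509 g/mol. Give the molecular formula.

C24H42N6O6

n(C) = 1.97/12.01 = 0.164, n(H) = 0.289/1.008 = 0.2867, n(N) = 0.574/14.01 = 0.04097, n(O) = 0.655/16.00 = 0.04094
Divide by the smallest (0.04094 mol O): C 4.007, H 7.004, N 1.001, O 1.000
≈ 4:7:1:1 → C4H7NO
Empirical-formula mass = 85.11 g/mol
n = 509 / 85.11 = 5.98 ≈ 6
Molecular formula = (C4H7NO)×6 = C24H42N6O6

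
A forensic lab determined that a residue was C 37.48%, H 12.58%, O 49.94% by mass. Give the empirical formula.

CH4O

Assume 100 g: 37.48 g C, 12.58 g H, 49.94 g O.
n(C) = 37.48/12.01 = 3.121, n(H) = 12.58/1.008 = 12.48, n(O) = 49.94/16.00 = 3.121
Ratios (÷ 3.121): C 1.000, H 3.999, O 1.000
→ CH4O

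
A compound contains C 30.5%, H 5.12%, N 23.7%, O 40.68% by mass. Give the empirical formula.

C3H6N2O3

Assume 100 g: 30.5 g C, 5.12 g H, 23.7 g N, 40.68 g O.
n(C) = 30.5/12.01 = 2.54, n(H) = 5.12/1.008 = 5.079, n(N) = 23.7/14.01 = 1.692, n(O) = 40.68/16.00 = 2.542
Smallest is N at 1.692 mol; normalising gives C 1.501, H 3.003, N 1.000, O 1.503
Multiply by 2: C 3.00, H 6.01, N 2.00, O 3.01 → C3H6N2O3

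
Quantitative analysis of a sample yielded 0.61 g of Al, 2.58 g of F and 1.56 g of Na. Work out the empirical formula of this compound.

AlF6Na3

Moles — Al: 0.61 / 26.98 = 0.02261 mol; F: 2.58 / 19.00 = 0.1358 mol; Na: 1.56 / 22.99 = 0.06786 mol
Ratios (÷ 0.02261): Al 1.000, F 6.006, Na 3.001
→ AlF6Na3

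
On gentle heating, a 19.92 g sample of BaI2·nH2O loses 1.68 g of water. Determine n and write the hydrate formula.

Mass of anhydrous BaI2 = 19.92 − 1.68 = 18.24 g
mol H2O = 1.68 / 18.02 = 0.09323
Molar mass of BaI2 = 391.13 g/mol → mol BaI2 = 18.24 / 391.13 = 0.04663
n = 0.09323 / 0.04663 = 2.00 ≈ 2 → BaI2·2H2O

BaI2·2H2O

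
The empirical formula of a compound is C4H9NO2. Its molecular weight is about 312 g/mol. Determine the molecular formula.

Empirical-formula mass = 103.12 g/mol
n = 312 / 103.12 = 3.03 ≈ 3
Molecular formula = (C4H9NO2)3 = C12H27N3O6

C12H27N3O6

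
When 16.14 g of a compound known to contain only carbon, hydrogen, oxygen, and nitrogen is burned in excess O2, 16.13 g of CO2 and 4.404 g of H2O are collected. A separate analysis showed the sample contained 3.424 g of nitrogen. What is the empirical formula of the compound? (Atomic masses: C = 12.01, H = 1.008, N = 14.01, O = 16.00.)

C3H4N2O4

mol C = 16.13 / 44.01 = 0.3665; mass C = 0.3665 × 12.01 = 4.402 g
mol H = 2 × (4.404 / 18.02) = 0.4888; mass H = 0.4888 × 1.008 = 0.4927 g
mol N = 3.424 / 14.01 = 0.2444
mass O = 16.14 − (8.318) = 7.822 g → mol O = 0.4888
Ratios (÷ 0.2444): C 1.500, H 2.000, N 1.000, O 2.000
Scaling by 2: C 3.00, H 4.00, N 2.00, O 4.00 → C3H4N2O4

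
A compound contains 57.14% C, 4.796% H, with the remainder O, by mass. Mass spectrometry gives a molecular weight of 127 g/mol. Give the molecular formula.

Assume 100 g: 57.14 g C, 4.796 g H, 38.064 g O.
Moles — C: 57.14 / 12.01 = 4.758 mol; H: 4.796 / 1.008 = 4.758 mol; O: 38.064 / 16.00 = 2.379 mol
Ratios (÷ 2.379): C 2.000, H 2.000, O 1.000
≈ 2:2:1 → C2H2O
Empirical-formula mass = 42.04 g/mol
n = 127 / 42.04 = 3.02 ≈ 3
Molecular formula = (C2H2O)×3 = C6H6O3

C6H6O3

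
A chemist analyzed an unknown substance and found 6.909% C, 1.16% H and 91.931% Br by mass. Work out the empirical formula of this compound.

CH2Br2

Assume 100 g: 6.909 g C, 1.16 g H, 91.931 g Br.
Moles — C: 6.909 / 12.01 = 0.5753 mol; H: 1.16 / 1.008 = 1.151 mol; Br: 91.931 / 79.90 = 1.151 mol
Divide by the smallest (0.5753 mol C): C 1.000, H 2.000, Br 2.000
≈ 1:2:2 → CH2Br2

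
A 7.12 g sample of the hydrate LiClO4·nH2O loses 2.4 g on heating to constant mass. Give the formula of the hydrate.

Mass of anhydrous LiClO4 = 7.12 − 2.4 = 4.72 g
mol H2O = 2.4 / 18.02 = 0.1332
Molar mass of LiClO4 = 106.39 g/mol → mol LiClO4 = 4.72 / 106.39 = 0.04437
n = 0.1332 / 0.04437 = 3.00 ≈ 3 → LiClO4·3H2O

LiClO4·3H2O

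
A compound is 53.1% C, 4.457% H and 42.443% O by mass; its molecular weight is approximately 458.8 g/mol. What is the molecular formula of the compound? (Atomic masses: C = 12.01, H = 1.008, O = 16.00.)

Assume 100 g: 53.1 g C, 4.457 g H, 42.443 g O.
C: 53.1 g ÷ 12.01 g/mol = 4.421 mol
H: 4.457 g ÷ 1.008 g/mol = 4.422 mol
O: 42.443 g ÷ 16.00 g/mol = 2.653 mol
Smallest is O at 2.653 mol; normalising gives C 1.667, H 1.667, O 1.000
×3: C 5.00, H 5.00, O 3.00 → C5H5O3
Empirical-formula mass = 113.09 g/mol
n = 458.8 / 113.09 = 4.06 ≈ 4
Molecular formula = (C5H5O3)×4 = C20H20O12

C20H20O12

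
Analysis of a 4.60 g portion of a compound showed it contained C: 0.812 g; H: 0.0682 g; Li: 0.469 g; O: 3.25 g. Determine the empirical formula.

CHLiO3

Moles — C: 0.812 / 12.01 = 0.06761 mol; H: 0.0682 / 1.008 = 0.06766 mol; Li: 0.469 / 6.94 = 0.06758 mol; O: 3.25 / 16.00 = 0.2031 mol
Ratios (÷ 0.06758): C 1.000, H 1.001, Li 1.000, O 3.006
≈ 1:1:1:3 → CHLiO3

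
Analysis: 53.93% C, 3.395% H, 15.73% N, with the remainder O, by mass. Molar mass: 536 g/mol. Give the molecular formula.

Assume 100 g: 53.93 g C, 3.395 g H, 15.73 g N, 26.945 g O.
C: 53.93 g ÷ 12.01 g/mol = 4.49 mol
H: 3.395 g ÷ 1.008 g/mol = 3.368 mol
N: 15.73 g ÷ 14.01 g/mol = 1.123 mol
O: 26.945 g ÷ 16.00 g/mol = 1.684 mol
Ratios (÷ 1.123): C 3.999, H 3.000, N 1.000, O 1.500
×2: C 8.00, H 6.00, N 2.00, O 3.00 → C8H6N2O3
Empirical-formula mass = 178.15 g/mol
n = 536 / 178.15 = 3.01 ≈ 3
Molecular formula = (C8H6N2O3)×3 = C24H18N6O9

C24H18N6O9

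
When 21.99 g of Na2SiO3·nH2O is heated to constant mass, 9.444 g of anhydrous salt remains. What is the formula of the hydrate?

Mass of water lost = 21.99 − 9.444 = 12.55 g → 12.55 / 18.02 = 0.6962 mol H2O
Molar mass of Na2SiO3 = 122.07 g/mol → mol Na2SiO3 = 9.444 / 122.07 = 0.07737
n = 0.6962 / 0.07737 = 9.00 ≈ 9 → Na2SiO3·9H2O

Na2SiO3·9H2O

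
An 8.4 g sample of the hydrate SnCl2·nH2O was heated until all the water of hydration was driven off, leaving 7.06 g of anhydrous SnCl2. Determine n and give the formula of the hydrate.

Mass of water lost = 8.4 − 7.06 = 1.34 g → 1.34 / 18.02 = 0.07436 mol H2O
Molar mass of SnCl2 = 189.61 g/mol → mol SnCl2 = 7.06 / 189.61 = 0.03723
n = 0.07436 / 0.03723 = 2.00 ≈ 2 → SnCl2·2H2O

SnCl2·2H2O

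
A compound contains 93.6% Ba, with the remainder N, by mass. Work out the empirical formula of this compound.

Ba3N2

Assume 100 g: 93.6 g Ba, 6.4 g N.
Ba: 93.6 g ÷ 137.33 g/mol = 0.6816 mol
N: 6.4 g ÷ 14.01 g/mol = 0.4568 mol
Ratios (÷ 0.4568): Ba 1.492, N 1.000
Multiply by 2: Ba 2.98, N 2.00 → Ba3N2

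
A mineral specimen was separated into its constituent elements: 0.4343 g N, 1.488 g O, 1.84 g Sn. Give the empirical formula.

N2O6Sn

n(N) = 0.4343/14.01 = 0.031, n(O) = 1.488/16.00 = 0.093, n(Sn) = 1.84/118.71 = 0.0155
Smallest is Sn at 0.0155 mol; normalising gives N 2.000, O 6.000, Sn 1.000
Ratio ≈ 2:6:1, so the empirical formula is N2O6Sn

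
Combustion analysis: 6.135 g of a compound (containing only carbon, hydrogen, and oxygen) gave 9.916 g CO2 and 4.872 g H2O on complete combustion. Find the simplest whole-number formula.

C5H12O4

mol C = 9.916 / 44.01 = 0.2253; mass C = 0.2253 × 12.01 = 2.706 g
mol H = 2 × (4.872 / 18.02) = 0.5407; mass H = 0.5407 × 1.008 = 0.5451 g
mass O = 6.135 − (3.251) = 2.884 g → mol O = 0.1802
Divide by the smallest (0.1802 mol O): C 1.250, H 3.000, O 1.000
×4: C 5.00, H 12.00, O 4.00 → C5H12O4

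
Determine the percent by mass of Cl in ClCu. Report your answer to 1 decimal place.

35.8%

Molar mass = 1(35.45) + 1(63.55) = 99.000 g/mol
Mass of Cl per mole = 1 × 35.45 = 35.450 g
% Cl = 35.450 / 99.000 × 100 = 35.8%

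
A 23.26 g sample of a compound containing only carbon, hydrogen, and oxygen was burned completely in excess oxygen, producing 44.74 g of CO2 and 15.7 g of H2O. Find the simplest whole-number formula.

mol C = 44.74 / 44.01 = 1.017; mass C = 1.017 × 12.01 = 12.21 g
mol H = 2 × (15.7 / 18.02) = 1.743; mass H = 1.743 × 1.008 = 1.756 g
mass O = 23.26 − (13.97) = 9.294 g → mol O = 0.5809
Divide by the smallest (0.5809 mol O): C 1.750, H 3.000, O 1.000
Scaling by 4: C 7.00, H 12.00, O 4.00 → C7H12O4

C7H12O4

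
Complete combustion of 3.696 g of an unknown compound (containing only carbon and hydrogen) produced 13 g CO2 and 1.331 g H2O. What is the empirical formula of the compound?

mol C = 13 / 44.01 = 0.2954; mass C = 0.2954 × 12.01 = 3.548 g
mol H = 2 × (1.331 / 18.02) = 0.1477; mass H = 0.1477 × 1.008 = 0.1489 g
Divide by the smallest (0.1477 mol H): C 2.000, H 1.000
≈ 2:1 → C2H

C2H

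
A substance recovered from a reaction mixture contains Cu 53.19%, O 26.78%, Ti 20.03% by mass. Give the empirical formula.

Assume 100 g: 53.19 g Cu, 26.78 g O, 20.03 g Ti.
Cu: 53.19 g ÷ 63.55 g/mol = 0.837 mol
O: 26.78 g ÷ 16.00 g/mol = 1.674 mol
Ti: 20.03 g ÷ 47.87 g/mol = 0.4184 mol
Divide by the smallest (0.4184 mol Ti): Cu 2.000, O 4.000, Ti 1.000
→ Cu2O4Ti

Cu2O4Ti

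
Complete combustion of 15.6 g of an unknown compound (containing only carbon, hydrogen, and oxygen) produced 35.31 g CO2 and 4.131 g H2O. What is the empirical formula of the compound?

C7H4O3

mol C = 35.31 / 44.01 = 0.8023; mass C = 0.8023 × 12.01 = 9.636 g
mol H = 2 × (4.131 / 18.02) = 0.4585; mass H = 0.4585 × 1.008 = 0.4622 g
mass O = 15.6 − (10.10) = 5.502 g → mol O = 0.3439
Divide by the smallest (0.3439 mol O): C 2.333, H 1.333, O 1.000
Multiply by 3: C 7.00, H 4.00, O 3.00 → C7H4O3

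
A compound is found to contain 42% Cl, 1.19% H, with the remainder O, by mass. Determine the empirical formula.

ClHO3

Assume 100 g: 42 g Cl, 1.19 g H, 56.81 g O.
Moles — Cl: 42 / 35.45 = 1.185 mol; H: 1.19 / 1.008 = 1.181 mol; O: 56.81 / 16.00 = 3.551 mol
Divide by the smallest (1.181 mol H): Cl 1.004, H 1.000, O 3.008
→ ClHO3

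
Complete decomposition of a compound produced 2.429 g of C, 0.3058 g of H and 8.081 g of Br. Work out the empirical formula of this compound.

Moles — C: 2.429 / 12.01 = 0.2022 mol; H: 0.3058 / 1.008 = 0.3034 mol; Br: 8.081 / 79.90 = 0.1011 mol
Ratios (÷ 0.1011): C 2.000, H 3.000, Br 1.000
Ratio ≈ 2:3:1, so the empirical formula is C2H3Br

C2H3Br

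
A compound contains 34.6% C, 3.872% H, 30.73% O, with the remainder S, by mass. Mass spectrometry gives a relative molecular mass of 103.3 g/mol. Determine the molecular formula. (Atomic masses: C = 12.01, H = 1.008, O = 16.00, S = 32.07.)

C3H4O2S

Assume 100 g: 34.6 g C, 3.872 g H, 30.73 g O, 30.798 g S.
n(C) = 34.6/12.01 = 2.881, n(H) = 3.872/1.008 = 3.841, n(O) = 30.73/16.00 = 1.921, n(S) = 30.798/32.07 = 0.9603
Ratios (÷ 0.9603): C 3.000, H 4.000, O 2.000, S 1.000
Ratio ≈ 3:4:2:1, so the empirical formula is C3H4O2S
Empirical-formula mass = 104.13 g/mol
n = 103.3 / 104.13 = 0.99 ≈ 1
Molecular formula = empirical formula = C3H4O2S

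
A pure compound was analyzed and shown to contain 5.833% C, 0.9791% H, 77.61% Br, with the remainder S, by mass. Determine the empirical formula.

Assume 100 g: 5.833 g C, 0.9791 g H, 77.61 g Br, 15.578 g S.
n(C) = 5.833/12.01 = 0.4857, n(H) = 0.9791/1.008 = 0.9713, n(Br) = 77.61/79.90 = 0.9713, n(S) = 15.578/32.07 = 0.4857
Ratios (÷ 0.4857): C 1.000, H 2.000, Br 2.000, S 1.000
≈ 1:2:2:1 → CH2Br2S

CH2Br2S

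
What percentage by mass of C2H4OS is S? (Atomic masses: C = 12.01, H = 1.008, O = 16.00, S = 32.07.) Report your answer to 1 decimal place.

Molar mass = 2(12.01) + 4(1.008) + 1(16.00) + 1(32.07) = 76.122 g/mol
Mass of S per mole = 1 × 32.07 = 32.070 g
% S = 32.070 / 76.122 × 100 = 42.1%

42.1%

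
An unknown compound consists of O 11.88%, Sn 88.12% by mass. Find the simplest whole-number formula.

OSn

Assume 100 g: 11.88 g O, 88.12 g Sn.
n(O) = 11.88/16.00 = 0.7425, n(Sn) = 88.12/118.71 = 0.7423
Ratios (÷ 0.7423): O 1.000, Sn 1.000
→ OSn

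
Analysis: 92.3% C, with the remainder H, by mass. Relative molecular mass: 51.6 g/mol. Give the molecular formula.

C4H4

Assume 100 g: 92.3 g C, 7.7 g H.
n(C) = 92.3/12.01 = 7.685, n(H) = 7.7/1.008 = 7.639
Ratios (÷ 7.639): C 1.006, H 1.000
≈ 1:1 → CH
Empirical-formula mass = 13.02 g/mol
n = 51.6 / 13.02 = 3.96 ≈ 4
Molecular formula = (CH)×4 = C4H4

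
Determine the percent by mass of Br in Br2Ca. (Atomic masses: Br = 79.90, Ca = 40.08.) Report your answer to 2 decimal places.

Molar mass = 2(79.90) + 1(40.08) = 199.880 g/mol
Mass of Br per mole = 2 × 79.90 = 159.800 g
% Br = 159.800 / 199.880 × 100 = 79.95%

79.95%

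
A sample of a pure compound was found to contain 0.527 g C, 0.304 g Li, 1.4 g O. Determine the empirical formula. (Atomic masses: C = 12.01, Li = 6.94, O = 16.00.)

CLiO2

n(C) = 0.527/12.01 = 0.04388, n(Li) = 0.304/6.94 = 0.0438, n(O) = 1.4/16.00 = 0.0875
Divide by the smallest (0.0438 mol Li): C 1.002, Li 1.000, O 1.998
→ CLiO2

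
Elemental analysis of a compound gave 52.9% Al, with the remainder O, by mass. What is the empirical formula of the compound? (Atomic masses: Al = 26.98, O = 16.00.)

Assume 100 g: 52.9 g Al, 47.1 g O.
n(Al) = 52.9/26.98 = 1.961, n(O) = 47.1/16.00 = 2.944
Divide by the smallest (1.961 mol Al): Al 1.000, O 1.501
Multiply by 2: Al 2.00, O 3.00 → Al2O3

Al2O3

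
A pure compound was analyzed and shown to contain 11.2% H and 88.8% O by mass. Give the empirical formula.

Assume 100 g: 11.2 g H, 88.8 g O.
n(H) = 11.2/1.008 = 11.11, n(O) = 88.8/16.00 = 5.55
Divide by the smallest (5.55 mol O): H 2.002, O 1.000
≈ 2:1 → H2O

H2O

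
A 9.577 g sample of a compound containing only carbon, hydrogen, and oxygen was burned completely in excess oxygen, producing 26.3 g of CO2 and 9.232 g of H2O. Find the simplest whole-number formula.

C7H12O

mol C = 26.3 / 44.01 = 0.5976; mass C = 0.5976 × 12.01 = 7.177 g
mol H = 2 × (9.232 / 18.02) = 1.025; mass H = 1.025 × 1.008 = 1.033 g
mass O = 9.577 − (8.210) = 1.367 g → mol O = 0.08544
Smallest is O at 0.08544 mol; normalising gives C 6.994, H 11.992, O 1.000
Ratio ≈ 7:12:1, so the empirical formula is C7H12O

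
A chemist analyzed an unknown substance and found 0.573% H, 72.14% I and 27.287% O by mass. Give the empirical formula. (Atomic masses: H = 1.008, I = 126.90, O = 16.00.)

Assume 100 g: 0.573 g H, 72.14 g I, 27.287 g O.
H: 0.573 g ÷ 1.008 g/mol = 0.5685 mol
I: 72.14 g ÷ 126.90 g/mol = 0.5685 mol
O: 27.287 g ÷ 16.00 g/mol = 1.705 mol
Divide by the smallest (0.5685 mol H): H 1.000, I 1.000, O 3.000
→ HIO3

HIO3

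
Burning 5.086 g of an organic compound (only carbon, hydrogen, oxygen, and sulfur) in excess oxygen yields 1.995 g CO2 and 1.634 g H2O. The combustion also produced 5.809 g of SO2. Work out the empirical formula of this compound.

mol C = 1.995 / 44.01 = 0.04533; mass C = 0.04533 × 12.01 = 0.5444 g
mol H = 2 × (1.634 / 18.02) = 0.1814; mass H = 0.1814 × 1.008 = 0.1828 g
mol S = 5.809 / 64.07 = 0.09067; mass S = 2.908 g
mass O = 5.086 − (3.635) = 1.451 g → mol O = 0.09069
Divide by the smallest (0.04533 mol C): C 1.000, H 4.001, O 2.001, S 2.000
→ CH4O2S2

CH4O2S2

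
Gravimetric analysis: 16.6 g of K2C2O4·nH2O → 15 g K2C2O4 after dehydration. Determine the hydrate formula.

Mass of water lost = 16.6 − 15 = 1.6 g → 1.6 / 18.02 = 0.08879 mol H2O
Molar mass of K2C2O4 = 166.22 g/mol → mol K2C2O4 = 15 / 166.22 = 0.09024
n = 0.08879 / 0.09024 = 0.98 ≈ 1 → K2C2O4·H2O

K2C2O4·H2O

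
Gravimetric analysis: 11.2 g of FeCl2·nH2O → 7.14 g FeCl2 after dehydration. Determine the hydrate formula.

Mass of water lost = 11.2 − 7.14 = 4.06 g → 4.06 / 18.02 = 0.2253 mol H2O
Molar mass of FeCl2 = 126.75 g/mol → mol FeCl2 = 7.14 / 126.75 = 0.05633
n = 0.2253 / 0.05633 = 4.00 ≈ 4 → FeCl2·4H2O

FeCl2·4H2O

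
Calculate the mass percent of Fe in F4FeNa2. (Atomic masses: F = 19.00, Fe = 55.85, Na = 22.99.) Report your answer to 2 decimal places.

31.41%

Molar mass = 4(19.00) + 1(55.85) + 2(22.99) = 177.830 g/mol
Mass of Fe per mole = 1 × 55.85 = 55.850 g
% Fe = 55.850 / 177.830 × 100 = 31.41%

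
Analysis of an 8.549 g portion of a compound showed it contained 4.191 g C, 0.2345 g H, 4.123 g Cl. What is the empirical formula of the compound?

C: 4.191 g ÷ 12.01 g/mol = 0.349 mol
H: 0.2345 g ÷ 1.008 g/mol = 0.2326 mol
Cl: 4.123 g ÷ 35.45 g/mol = 0.1163 mol
Smallest is Cl at 0.1163 mol; normalising gives C 3.000, H 2.000, Cl 1.000
Ratio ≈ 3:2:1, so the empirical formula is C3H2Cl

C3H2Cl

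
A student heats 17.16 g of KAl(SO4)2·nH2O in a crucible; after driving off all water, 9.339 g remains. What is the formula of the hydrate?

KAl(SO4)2·12H2O

Mass of water lost = 17.16 − 9.339 = 7.821 g → 7.821 / 18.02 = 0.434 mol H2O
Molar mass of KAl(SO4)2 = 258.22 g/mol → mol KAl(SO4)2 = 9.339 / 258.22 = 0.03617
n = 0.434 / 0.03617 = 12.00 ≈ 12 → KAl(SO4)2·12H2O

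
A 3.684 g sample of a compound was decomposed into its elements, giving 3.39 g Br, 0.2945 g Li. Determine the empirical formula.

Moles — Br: 3.39 / 79.90 = 0.04243 mol; Li: 0.2945 / 6.94 = 0.04244 mol
Divide by the smallest (0.04243 mol Br): Br 1.000, Li 1.000
→ BrLi

BrLi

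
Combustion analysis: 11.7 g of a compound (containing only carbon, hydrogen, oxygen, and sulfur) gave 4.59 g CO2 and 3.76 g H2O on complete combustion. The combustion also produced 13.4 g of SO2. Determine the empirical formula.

CH4O2S2

mol C = 4.59 / 44.01 = 0.1043; mass C = 0.1043 × 12.01 = 1.253 g
mol H = 2 × (3.76 / 18.02) = 0.4173; mass H = 0.4173 × 1.008 = 0.4207 g
mol S = 13.4 / 64.07 = 0.2091; mass S = 6.707 g
mass O = 11.7 − (8.381) = 3.319 g → mol O = 0.2075
Ratios (÷ 0.1043): C 1.000, H 4.001, O 1.989, S 2.005
Ratio ≈ 1:4:2:2, so the empirical formula is CH4O2S2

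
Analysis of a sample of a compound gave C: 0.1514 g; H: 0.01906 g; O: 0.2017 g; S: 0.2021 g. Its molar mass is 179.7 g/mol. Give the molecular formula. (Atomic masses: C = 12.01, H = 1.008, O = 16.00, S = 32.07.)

C: 0.1514 g ÷ 12.01 g/mol = 0.01261 mol
H: 0.01906 g ÷ 1.008 g/mol = 0.01891 mol
O: 0.2017 g ÷ 16.00 g/mol = 0.01261 mol
S: 0.2021 g ÷ 32.07 g/mol = 0.006302 mol
Divide by the smallest (0.006302 mol S): C 2.000, H 3.001, O 2.000, S 1.000
≈ 2:3:2:1 → C2H3O2S
Empirical-formula mass = 91.11 g/mol
n = 179.7 / 91.11 = 1.97 ≈ 2
Molecular formula = (C2H3O2S)×2 = C4H6O4S2

C4H6O4S2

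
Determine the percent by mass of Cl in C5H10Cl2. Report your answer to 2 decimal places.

50.27%

Molar mass = 5(12.01) + 10(1.008) + 2(35.45) = 141.030 g/mol
Mass of Cl per mole = 2 × 35.45 = 70.900 g
% Cl = 70.900 / 141.030 × 100 = 50.27%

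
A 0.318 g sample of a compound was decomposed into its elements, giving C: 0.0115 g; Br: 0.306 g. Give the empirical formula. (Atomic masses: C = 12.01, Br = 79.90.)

CBr4

n(C) = 0.0115/12.01 = 0.0009575, n(Br) = 0.306/79.90 = 0.00383
Smallest is C at 0.0009575 mol; normalising gives C 1.000, Br 4.000
≈ 1:4 → CBr4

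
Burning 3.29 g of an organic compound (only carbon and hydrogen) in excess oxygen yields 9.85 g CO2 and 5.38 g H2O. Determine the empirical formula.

C3H8

mol C = 9.85 / 44.01 = 0.2238; mass C = 0.2238 × 12.01 = 2.688 g
mol H = 2 × (5.38 / 18.02) = 0.5971; mass H = 0.5971 × 1.008 = 0.6019 g
Ratios (÷ 0.2238): C 1.000, H 2.668
Multiply by 3: C 3.00, H 8.00 → C3H8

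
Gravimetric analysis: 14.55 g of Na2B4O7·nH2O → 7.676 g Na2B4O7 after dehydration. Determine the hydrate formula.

Mass of water lost = 14.55 − 7.676 = 6.874 g → 6.874 / 18.02 = 0.3815 mol H2O
Molar mass of Na2B4O7 = 201.22 g/mol → mol Na2B4O7 = 7.676 / 201.22 = 0.03815
n = 0.3815 / 0.03815 = 10.00 ≈ 10 → Na2B4O7·10H2O

Na2B4O7·10H2O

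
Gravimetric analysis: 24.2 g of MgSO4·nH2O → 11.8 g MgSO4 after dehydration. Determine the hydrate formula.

Mass of water lost = 24.2 − 11.8 = 12.4 g → 12.4 / 18.02 = 0.6881 mol H2O
Molar mass of MgSO4 = 120.38 g/mol → mol MgSO4 = 11.8 / 120.38 = 0.09802
n = 0.6881 / 0.09802 = 7.02 ≈ 7 → MgSO4·7H2O

MgSO4·7H2O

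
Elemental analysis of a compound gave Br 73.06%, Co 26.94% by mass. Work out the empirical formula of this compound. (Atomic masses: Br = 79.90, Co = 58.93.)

Br2Co

Assume 100 g: 73.06 g Br, 26.94 g Co.
n(Br) = 73.06/79.90 = 0.9144, n(Co) = 26.94/58.93 = 0.4572
Divide by the smallest (0.4572 mol Co): Br 2.000, Co 1.000
≈ 2:1 → Br2Co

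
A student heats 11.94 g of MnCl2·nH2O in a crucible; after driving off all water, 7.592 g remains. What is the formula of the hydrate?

Mass of water lost = 11.94 − 7.592 = 4.348 g → 4.348 / 18.02 = 0.2413 mol H2O
Molar mass of MnCl2 = 125.84 g/mol → mol MnCl2 = 7.592 / 125.84 = 0.06033
n = 0.2413 / 0.06033 = 4.00 ≈ 4 → MnCl2·4H2O

MnCl2·4H2O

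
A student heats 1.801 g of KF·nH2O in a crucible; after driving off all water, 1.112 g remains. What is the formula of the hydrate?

KF·2H2O

Mass of water lost = 1.801 − 1.112 = 0.689 g → 0.689 / 18.02 = 0.03824 mol H2O
Molar mass of KF = 58.10 g/mol → mol KF = 1.112 / 58.10 = 0.01914
n = 0.03824 / 0.01914 = 2.00 ≈ 2 → KF·2H2O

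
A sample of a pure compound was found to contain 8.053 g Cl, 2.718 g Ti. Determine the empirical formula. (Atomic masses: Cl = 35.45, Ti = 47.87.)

Cl4Ti

Moles — Cl: 8.053 / 35.45 = 0.2272 mol; Ti: 2.718 / 47.87 = 0.05678 mol
Smallest is Ti at 0.05678 mol; normalising gives Cl 4.001, Ti 1.000
→ Cl4Ti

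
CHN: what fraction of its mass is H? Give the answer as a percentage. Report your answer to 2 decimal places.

Molar mass = 1(12.01) + 1(1.008) + 1(14.01) = 27.028 g/mol
Mass of H per mole = 1 × 1.008 = 1.008 g
% H = 1.008 / 27.028 × 100 = 3.73%

3.73%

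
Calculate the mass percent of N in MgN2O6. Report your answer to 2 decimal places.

18.89%

Molar mass = 1(24.31) + 2(14.01) + 6(16.00) = 148.330 g/mol
Mass of N per mole = 2 × 14.01 = 28.020 g
% N = 28.020 / 148.330 × 100 = 18.89%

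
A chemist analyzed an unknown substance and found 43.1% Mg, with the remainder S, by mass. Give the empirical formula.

MgS

Assume 100 g: 43.1 g Mg, 56.9 g S.
Moles — Mg: 43.1 / 24.31 = 1.773 mol; S: 56.9 / 32.07 = 1.774 mol
Divide by the smallest (1.773 mol Mg): Mg 1.000, S 1.001
→ MgS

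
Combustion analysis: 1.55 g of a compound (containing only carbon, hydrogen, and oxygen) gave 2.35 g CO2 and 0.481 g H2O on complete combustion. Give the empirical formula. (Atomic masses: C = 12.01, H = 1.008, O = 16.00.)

CHO

mol C = 2.35 / 44.01 = 0.05340; mass C = 0.05340 × 12.01 = 0.6413 g
mol H = 2 × (0.481 / 18.02) = 0.05339; mass H = 0.05339 × 1.008 = 0.05381 g
mass O = 1.55 − (0.6951) = 0.8549 g → mol O = 0.05343
Smallest is H at 0.05339 mol; normalising gives C 1.000, H 1.000, O 1.001
→ CHO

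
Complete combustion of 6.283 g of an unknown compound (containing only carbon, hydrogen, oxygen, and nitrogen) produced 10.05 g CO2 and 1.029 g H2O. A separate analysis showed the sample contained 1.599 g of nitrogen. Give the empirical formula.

C2HNO

mol C = 10.05 / 44.01 = 0.2284; mass C = 0.2284 × 12.01 = 2.743 g
mol H = 2 × (1.029 / 18.02) = 0.1142; mass H = 0.1142 × 1.008 = 0.1151 g
mol N = 1.599 / 14.01 = 0.1141
mass O = 6.283 − (4.457) = 1.826 g → mol O = 0.1141
Smallest is N at 0.1141 mol; normalising gives C 2.001, H 1.001, N 1.000, O 1.000
Ratio ≈ 2:1:1:1, so the empirical formula is C2HNO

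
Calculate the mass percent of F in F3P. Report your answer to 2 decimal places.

64.79%

Molar mass = 3(19.00) + 1(30.97) = 87.970 g/mol
Mass of F per mole = 3 × 19.00 = 57.000 g
% F = 57.000 / 87.970 × 100 = 64.79%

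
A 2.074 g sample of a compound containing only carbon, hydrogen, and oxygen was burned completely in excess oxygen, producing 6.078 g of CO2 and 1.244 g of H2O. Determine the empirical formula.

mol C = 6.078 / 44.01 = 0.1381; mass C = 0.1381 × 12.01 = 1.659 g
mol H = 2 × (1.244 / 18.02) = 0.1381; mass H = 0.1381 × 1.008 = 0.1392 g
mass O = 2.074 − (1.798) = 0.2762 g → mol O = 0.01726
Ratios (÷ 0.01726): C 8.001, H 7.999, O 1.000
→ C8H8O

C8H8O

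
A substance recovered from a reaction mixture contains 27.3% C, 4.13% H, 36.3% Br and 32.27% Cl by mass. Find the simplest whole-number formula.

Assume 100 g: 27.3 g C, 4.13 g H, 36.3 g Br, 32.27 g Cl.
n(C) = 27.3/12.01 = 2.273, n(H) = 4.13/1.008 = 4.097, n(Br) = 36.3/79.90 = 0.4543, n(Cl) = 32.27/35.45 = 0.9103
Smallest is Br at 0.4543 mol; normalising gives C 5.003, H 9.018, Br 1.000, Cl 2.004
Ratio ≈ 5:9:1:2, so the empirical formula is C5H9BrCl2

C5H9BrCl2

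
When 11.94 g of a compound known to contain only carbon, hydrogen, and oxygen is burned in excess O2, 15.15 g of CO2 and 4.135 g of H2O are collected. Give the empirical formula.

C3H4O4

mol C = 15.15 / 44.01 = 0.3442; mass C = 0.3442 × 12.01 = 4.134 g
mol H = 2 × (4.135 / 18.02) = 0.4589; mass H = 0.4589 × 1.008 = 0.4626 g
mass O = 11.94 − (4.597) = 7.343 g → mol O = 0.4589
Ratios (÷ 0.3442): C 1.000, H 1.333, O 1.333
×3: C 3.00, H 4.00, O 4.00 → C3H4O4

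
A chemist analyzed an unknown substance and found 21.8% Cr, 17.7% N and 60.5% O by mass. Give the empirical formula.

Assume 100 g: 21.8 g Cr, 17.7 g N, 60.5 g O.
Cr: 21.8 g ÷ 52.00 g/mol = 0.4192 mol
N: 17.7 g ÷ 14.01 g/mol = 1.263 mol
O: 60.5 g ÷ 16.00 g/mol = 3.781 mol
Ratios (÷ 0.4192): Cr 1.000, N 3.014, O 9.019
≈ 1:3:9 → CrN3O9

CrN3O9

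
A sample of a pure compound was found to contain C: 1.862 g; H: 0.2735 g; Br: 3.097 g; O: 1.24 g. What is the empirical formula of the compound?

C4H7BrO2

n(C) = 1.862/12.01 = 0.155, n(H) = 0.2735/1.008 = 0.2713, n(Br) = 3.097/79.90 = 0.03876, n(O) = 1.24/16.00 = 0.0775
Smallest is Br at 0.03876 mol; normalising gives C 4.000, H 7.000, Br 1.000, O 1.999
≈ 4:7:1:2 → C4H7BrO2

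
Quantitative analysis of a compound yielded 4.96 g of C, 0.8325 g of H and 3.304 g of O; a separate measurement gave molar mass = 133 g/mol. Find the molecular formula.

Moles — C: 4.96 / 12.01 = 0.413 mol; H: 0.8325 / 1.008 = 0.8259 mol; O: 3.304 / 16.00 = 0.2065 mol
Smallest is O at 0.2065 mol; normalising gives C 2.000, H 3.999, O 1.000
Ratio ≈ 2:4:1, so the empirical formula is C2H4O
Empirical-formula mass = 44.05 g/mol
n = 133 / 44.05 = 3.02 ≈ 3
Molecular formula = (C2H4O)×3 = C6H12O3

C6H12O3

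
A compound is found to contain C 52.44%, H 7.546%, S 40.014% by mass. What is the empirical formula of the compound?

Assume 100 g: 52.44 g C, 7.546 g H, 40.014 g S.
C: 52.44 g ÷ 12.01 g/mol = 4.366 mol
H: 7.546 g ÷ 1.008 g/mol = 7.486 mol
S: 40.014 g ÷ 32.07 g/mol = 1.248 mol
Ratios (÷ 1.248): C 3.500, H 6.000, S 1.000
Multiply by 2: C 7.00, H 12.00, S 2.00 → C7H12S2

C7H12S2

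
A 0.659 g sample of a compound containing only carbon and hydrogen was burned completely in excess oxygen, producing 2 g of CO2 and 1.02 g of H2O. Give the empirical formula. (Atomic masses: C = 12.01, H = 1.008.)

mol C = 2 / 44.01 = 0.04544; mass C = 0.04544 × 12.01 = 0.5458 g
mol H = 2 × (1.02 / 18.02) = 0.1132; mass H = 0.1132 × 1.008 = 0.1141 g
Divide by the smallest (0.04544 mol C): C 1.000, H 2.491
Scaling by 2: C 2.00, H 4.98 → C2H5

C2H5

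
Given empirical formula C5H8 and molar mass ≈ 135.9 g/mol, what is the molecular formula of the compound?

Empirical-formula mass = 68.11 g/mol
n = 135.9 / 68.11 = 2.00 ≈ 2
Molecular formula = (C5H8)2 = C10H16

C10H16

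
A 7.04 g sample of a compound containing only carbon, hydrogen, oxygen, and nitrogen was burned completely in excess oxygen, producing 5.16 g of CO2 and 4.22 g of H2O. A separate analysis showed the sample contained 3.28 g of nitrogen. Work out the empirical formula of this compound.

mol C = 5.16 / 44.01 = 0.1172; mass C = 0.1172 × 12.01 = 1.408 g
mol H = 2 × (4.22 / 18.02) = 0.4684; mass H = 0.4684 × 1.008 = 0.4721 g
mol N = 3.28 / 14.01 = 0.2341
mass O = 7.04 − (5.160) = 1.880 g → mol O = 0.1175
Smallest is C at 0.1172 mol; normalising gives C 1.000, H 3.995, N 1.997, O 1.002
≈ 1:4:2:1 → CH4N2O

CH4N2O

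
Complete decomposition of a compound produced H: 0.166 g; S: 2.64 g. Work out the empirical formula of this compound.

H2S

Moles — H: 0.166 / 1.008 = 0.1647 mol; S: 2.64 / 32.07 = 0.08232 mol
Divide by the smallest (0.08232 mol S): H 2.001, S 1.000
Ratio ≈ 2:1, so the empirical formula is H2S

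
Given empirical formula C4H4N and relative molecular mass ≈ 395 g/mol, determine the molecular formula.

Empirical-formula mass = 66.08 g/mol
n = 395 / 66.08 = 5.98 ≈ 6
Molecular formula = (C4H4N)6 = C24H24N6

C24H24N6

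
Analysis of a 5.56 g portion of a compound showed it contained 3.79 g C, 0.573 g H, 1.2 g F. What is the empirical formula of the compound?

C5H9F

Moles — C: 3.79 / 12.01 = 0.3156 mol; H: 0.573 / 1.008 = 0.5685 mol; F: 1.2 / 19.00 = 0.06316 mol
Divide by the smallest (0.06316 mol F): C 4.997, H 9.000, F 1.000
≈ 5:9:1 → C5H9F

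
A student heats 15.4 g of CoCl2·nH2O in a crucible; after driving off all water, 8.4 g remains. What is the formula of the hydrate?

Mass of water lost = 15.4 − 8.4 = 7 g → 7 / 18.02 = 0.3885 mol H2O
Molar mass of CoCl2 = 129.83 g/mol → mol CoCl2 = 8.4 / 129.83 = 0.0647
n = 0.3885 / 0.0647 = 6.00 ≈ 6 → CoCl2·6H2O

CoCl2·6H2O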